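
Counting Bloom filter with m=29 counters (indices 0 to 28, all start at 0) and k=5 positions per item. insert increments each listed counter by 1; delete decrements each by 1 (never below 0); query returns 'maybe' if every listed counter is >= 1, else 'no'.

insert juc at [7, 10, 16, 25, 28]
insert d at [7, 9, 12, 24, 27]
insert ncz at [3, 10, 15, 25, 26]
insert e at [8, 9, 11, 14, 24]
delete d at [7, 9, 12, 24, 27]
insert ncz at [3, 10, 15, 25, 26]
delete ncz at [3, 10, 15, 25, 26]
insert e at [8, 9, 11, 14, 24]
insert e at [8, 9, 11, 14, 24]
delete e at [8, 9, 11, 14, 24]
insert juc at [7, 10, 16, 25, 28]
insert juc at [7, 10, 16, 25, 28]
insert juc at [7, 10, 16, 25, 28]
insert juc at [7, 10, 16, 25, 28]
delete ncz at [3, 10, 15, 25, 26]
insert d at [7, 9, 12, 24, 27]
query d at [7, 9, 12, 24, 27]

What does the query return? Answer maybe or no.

Answer: maybe

Derivation:
Step 1: insert juc at [7, 10, 16, 25, 28] -> counters=[0,0,0,0,0,0,0,1,0,0,1,0,0,0,0,0,1,0,0,0,0,0,0,0,0,1,0,0,1]
Step 2: insert d at [7, 9, 12, 24, 27] -> counters=[0,0,0,0,0,0,0,2,0,1,1,0,1,0,0,0,1,0,0,0,0,0,0,0,1,1,0,1,1]
Step 3: insert ncz at [3, 10, 15, 25, 26] -> counters=[0,0,0,1,0,0,0,2,0,1,2,0,1,0,0,1,1,0,0,0,0,0,0,0,1,2,1,1,1]
Step 4: insert e at [8, 9, 11, 14, 24] -> counters=[0,0,0,1,0,0,0,2,1,2,2,1,1,0,1,1,1,0,0,0,0,0,0,0,2,2,1,1,1]
Step 5: delete d at [7, 9, 12, 24, 27] -> counters=[0,0,0,1,0,0,0,1,1,1,2,1,0,0,1,1,1,0,0,0,0,0,0,0,1,2,1,0,1]
Step 6: insert ncz at [3, 10, 15, 25, 26] -> counters=[0,0,0,2,0,0,0,1,1,1,3,1,0,0,1,2,1,0,0,0,0,0,0,0,1,3,2,0,1]
Step 7: delete ncz at [3, 10, 15, 25, 26] -> counters=[0,0,0,1,0,0,0,1,1,1,2,1,0,0,1,1,1,0,0,0,0,0,0,0,1,2,1,0,1]
Step 8: insert e at [8, 9, 11, 14, 24] -> counters=[0,0,0,1,0,0,0,1,2,2,2,2,0,0,2,1,1,0,0,0,0,0,0,0,2,2,1,0,1]
Step 9: insert e at [8, 9, 11, 14, 24] -> counters=[0,0,0,1,0,0,0,1,3,3,2,3,0,0,3,1,1,0,0,0,0,0,0,0,3,2,1,0,1]
Step 10: delete e at [8, 9, 11, 14, 24] -> counters=[0,0,0,1,0,0,0,1,2,2,2,2,0,0,2,1,1,0,0,0,0,0,0,0,2,2,1,0,1]
Step 11: insert juc at [7, 10, 16, 25, 28] -> counters=[0,0,0,1,0,0,0,2,2,2,3,2,0,0,2,1,2,0,0,0,0,0,0,0,2,3,1,0,2]
Step 12: insert juc at [7, 10, 16, 25, 28] -> counters=[0,0,0,1,0,0,0,3,2,2,4,2,0,0,2,1,3,0,0,0,0,0,0,0,2,4,1,0,3]
Step 13: insert juc at [7, 10, 16, 25, 28] -> counters=[0,0,0,1,0,0,0,4,2,2,5,2,0,0,2,1,4,0,0,0,0,0,0,0,2,5,1,0,4]
Step 14: insert juc at [7, 10, 16, 25, 28] -> counters=[0,0,0,1,0,0,0,5,2,2,6,2,0,0,2,1,5,0,0,0,0,0,0,0,2,6,1,0,5]
Step 15: delete ncz at [3, 10, 15, 25, 26] -> counters=[0,0,0,0,0,0,0,5,2,2,5,2,0,0,2,0,5,0,0,0,0,0,0,0,2,5,0,0,5]
Step 16: insert d at [7, 9, 12, 24, 27] -> counters=[0,0,0,0,0,0,0,6,2,3,5,2,1,0,2,0,5,0,0,0,0,0,0,0,3,5,0,1,5]
Query d: check counters[7]=6 counters[9]=3 counters[12]=1 counters[24]=3 counters[27]=1 -> maybe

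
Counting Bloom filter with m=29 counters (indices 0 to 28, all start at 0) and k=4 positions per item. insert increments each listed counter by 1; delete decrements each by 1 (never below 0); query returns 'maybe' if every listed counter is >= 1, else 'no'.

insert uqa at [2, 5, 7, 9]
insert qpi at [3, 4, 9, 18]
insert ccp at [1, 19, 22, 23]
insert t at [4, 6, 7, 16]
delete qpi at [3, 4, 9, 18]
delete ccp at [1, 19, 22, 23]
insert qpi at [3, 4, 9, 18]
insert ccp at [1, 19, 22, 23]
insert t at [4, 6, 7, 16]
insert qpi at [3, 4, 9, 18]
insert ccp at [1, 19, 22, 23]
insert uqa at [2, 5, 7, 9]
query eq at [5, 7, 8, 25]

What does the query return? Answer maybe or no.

Step 1: insert uqa at [2, 5, 7, 9] -> counters=[0,0,1,0,0,1,0,1,0,1,0,0,0,0,0,0,0,0,0,0,0,0,0,0,0,0,0,0,0]
Step 2: insert qpi at [3, 4, 9, 18] -> counters=[0,0,1,1,1,1,0,1,0,2,0,0,0,0,0,0,0,0,1,0,0,0,0,0,0,0,0,0,0]
Step 3: insert ccp at [1, 19, 22, 23] -> counters=[0,1,1,1,1,1,0,1,0,2,0,0,0,0,0,0,0,0,1,1,0,0,1,1,0,0,0,0,0]
Step 4: insert t at [4, 6, 7, 16] -> counters=[0,1,1,1,2,1,1,2,0,2,0,0,0,0,0,0,1,0,1,1,0,0,1,1,0,0,0,0,0]
Step 5: delete qpi at [3, 4, 9, 18] -> counters=[0,1,1,0,1,1,1,2,0,1,0,0,0,0,0,0,1,0,0,1,0,0,1,1,0,0,0,0,0]
Step 6: delete ccp at [1, 19, 22, 23] -> counters=[0,0,1,0,1,1,1,2,0,1,0,0,0,0,0,0,1,0,0,0,0,0,0,0,0,0,0,0,0]
Step 7: insert qpi at [3, 4, 9, 18] -> counters=[0,0,1,1,2,1,1,2,0,2,0,0,0,0,0,0,1,0,1,0,0,0,0,0,0,0,0,0,0]
Step 8: insert ccp at [1, 19, 22, 23] -> counters=[0,1,1,1,2,1,1,2,0,2,0,0,0,0,0,0,1,0,1,1,0,0,1,1,0,0,0,0,0]
Step 9: insert t at [4, 6, 7, 16] -> counters=[0,1,1,1,3,1,2,3,0,2,0,0,0,0,0,0,2,0,1,1,0,0,1,1,0,0,0,0,0]
Step 10: insert qpi at [3, 4, 9, 18] -> counters=[0,1,1,2,4,1,2,3,0,3,0,0,0,0,0,0,2,0,2,1,0,0,1,1,0,0,0,0,0]
Step 11: insert ccp at [1, 19, 22, 23] -> counters=[0,2,1,2,4,1,2,3,0,3,0,0,0,0,0,0,2,0,2,2,0,0,2,2,0,0,0,0,0]
Step 12: insert uqa at [2, 5, 7, 9] -> counters=[0,2,2,2,4,2,2,4,0,4,0,0,0,0,0,0,2,0,2,2,0,0,2,2,0,0,0,0,0]
Query eq: check counters[5]=2 counters[7]=4 counters[8]=0 counters[25]=0 -> no

Answer: no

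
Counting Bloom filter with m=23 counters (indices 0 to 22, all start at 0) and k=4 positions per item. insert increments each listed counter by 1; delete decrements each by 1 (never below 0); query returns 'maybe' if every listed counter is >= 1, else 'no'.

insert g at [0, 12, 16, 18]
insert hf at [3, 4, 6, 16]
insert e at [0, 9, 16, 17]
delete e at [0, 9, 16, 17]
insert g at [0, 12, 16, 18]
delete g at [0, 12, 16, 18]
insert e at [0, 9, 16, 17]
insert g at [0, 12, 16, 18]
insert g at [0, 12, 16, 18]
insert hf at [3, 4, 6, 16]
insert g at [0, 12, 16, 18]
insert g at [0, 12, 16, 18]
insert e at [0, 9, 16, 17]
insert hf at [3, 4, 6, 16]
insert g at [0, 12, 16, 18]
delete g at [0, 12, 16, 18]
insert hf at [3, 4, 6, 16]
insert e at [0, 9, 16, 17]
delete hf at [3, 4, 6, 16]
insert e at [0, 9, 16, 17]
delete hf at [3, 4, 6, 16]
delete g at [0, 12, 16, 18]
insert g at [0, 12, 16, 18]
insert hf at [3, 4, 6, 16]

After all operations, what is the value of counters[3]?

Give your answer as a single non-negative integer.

Step 1: insert g at [0, 12, 16, 18] -> counters=[1,0,0,0,0,0,0,0,0,0,0,0,1,0,0,0,1,0,1,0,0,0,0]
Step 2: insert hf at [3, 4, 6, 16] -> counters=[1,0,0,1,1,0,1,0,0,0,0,0,1,0,0,0,2,0,1,0,0,0,0]
Step 3: insert e at [0, 9, 16, 17] -> counters=[2,0,0,1,1,0,1,0,0,1,0,0,1,0,0,0,3,1,1,0,0,0,0]
Step 4: delete e at [0, 9, 16, 17] -> counters=[1,0,0,1,1,0,1,0,0,0,0,0,1,0,0,0,2,0,1,0,0,0,0]
Step 5: insert g at [0, 12, 16, 18] -> counters=[2,0,0,1,1,0,1,0,0,0,0,0,2,0,0,0,3,0,2,0,0,0,0]
Step 6: delete g at [0, 12, 16, 18] -> counters=[1,0,0,1,1,0,1,0,0,0,0,0,1,0,0,0,2,0,1,0,0,0,0]
Step 7: insert e at [0, 9, 16, 17] -> counters=[2,0,0,1,1,0,1,0,0,1,0,0,1,0,0,0,3,1,1,0,0,0,0]
Step 8: insert g at [0, 12, 16, 18] -> counters=[3,0,0,1,1,0,1,0,0,1,0,0,2,0,0,0,4,1,2,0,0,0,0]
Step 9: insert g at [0, 12, 16, 18] -> counters=[4,0,0,1,1,0,1,0,0,1,0,0,3,0,0,0,5,1,3,0,0,0,0]
Step 10: insert hf at [3, 4, 6, 16] -> counters=[4,0,0,2,2,0,2,0,0,1,0,0,3,0,0,0,6,1,3,0,0,0,0]
Step 11: insert g at [0, 12, 16, 18] -> counters=[5,0,0,2,2,0,2,0,0,1,0,0,4,0,0,0,7,1,4,0,0,0,0]
Step 12: insert g at [0, 12, 16, 18] -> counters=[6,0,0,2,2,0,2,0,0,1,0,0,5,0,0,0,8,1,5,0,0,0,0]
Step 13: insert e at [0, 9, 16, 17] -> counters=[7,0,0,2,2,0,2,0,0,2,0,0,5,0,0,0,9,2,5,0,0,0,0]
Step 14: insert hf at [3, 4, 6, 16] -> counters=[7,0,0,3,3,0,3,0,0,2,0,0,5,0,0,0,10,2,5,0,0,0,0]
Step 15: insert g at [0, 12, 16, 18] -> counters=[8,0,0,3,3,0,3,0,0,2,0,0,6,0,0,0,11,2,6,0,0,0,0]
Step 16: delete g at [0, 12, 16, 18] -> counters=[7,0,0,3,3,0,3,0,0,2,0,0,5,0,0,0,10,2,5,0,0,0,0]
Step 17: insert hf at [3, 4, 6, 16] -> counters=[7,0,0,4,4,0,4,0,0,2,0,0,5,0,0,0,11,2,5,0,0,0,0]
Step 18: insert e at [0, 9, 16, 17] -> counters=[8,0,0,4,4,0,4,0,0,3,0,0,5,0,0,0,12,3,5,0,0,0,0]
Step 19: delete hf at [3, 4, 6, 16] -> counters=[8,0,0,3,3,0,3,0,0,3,0,0,5,0,0,0,11,3,5,0,0,0,0]
Step 20: insert e at [0, 9, 16, 17] -> counters=[9,0,0,3,3,0,3,0,0,4,0,0,5,0,0,0,12,4,5,0,0,0,0]
Step 21: delete hf at [3, 4, 6, 16] -> counters=[9,0,0,2,2,0,2,0,0,4,0,0,5,0,0,0,11,4,5,0,0,0,0]
Step 22: delete g at [0, 12, 16, 18] -> counters=[8,0,0,2,2,0,2,0,0,4,0,0,4,0,0,0,10,4,4,0,0,0,0]
Step 23: insert g at [0, 12, 16, 18] -> counters=[9,0,0,2,2,0,2,0,0,4,0,0,5,0,0,0,11,4,5,0,0,0,0]
Step 24: insert hf at [3, 4, 6, 16] -> counters=[9,0,0,3,3,0,3,0,0,4,0,0,5,0,0,0,12,4,5,0,0,0,0]
Final counters=[9,0,0,3,3,0,3,0,0,4,0,0,5,0,0,0,12,4,5,0,0,0,0] -> counters[3]=3

Answer: 3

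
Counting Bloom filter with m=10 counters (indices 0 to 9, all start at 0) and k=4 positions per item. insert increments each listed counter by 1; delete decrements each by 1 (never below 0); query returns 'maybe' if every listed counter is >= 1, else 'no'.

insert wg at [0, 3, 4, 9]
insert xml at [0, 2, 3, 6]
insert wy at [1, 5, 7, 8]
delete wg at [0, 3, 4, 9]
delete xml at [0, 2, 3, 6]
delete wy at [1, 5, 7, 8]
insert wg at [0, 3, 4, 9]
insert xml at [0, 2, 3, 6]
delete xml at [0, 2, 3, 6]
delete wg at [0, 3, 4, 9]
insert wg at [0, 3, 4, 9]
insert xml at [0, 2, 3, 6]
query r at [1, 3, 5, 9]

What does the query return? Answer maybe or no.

Answer: no

Derivation:
Step 1: insert wg at [0, 3, 4, 9] -> counters=[1,0,0,1,1,0,0,0,0,1]
Step 2: insert xml at [0, 2, 3, 6] -> counters=[2,0,1,2,1,0,1,0,0,1]
Step 3: insert wy at [1, 5, 7, 8] -> counters=[2,1,1,2,1,1,1,1,1,1]
Step 4: delete wg at [0, 3, 4, 9] -> counters=[1,1,1,1,0,1,1,1,1,0]
Step 5: delete xml at [0, 2, 3, 6] -> counters=[0,1,0,0,0,1,0,1,1,0]
Step 6: delete wy at [1, 5, 7, 8] -> counters=[0,0,0,0,0,0,0,0,0,0]
Step 7: insert wg at [0, 3, 4, 9] -> counters=[1,0,0,1,1,0,0,0,0,1]
Step 8: insert xml at [0, 2, 3, 6] -> counters=[2,0,1,2,1,0,1,0,0,1]
Step 9: delete xml at [0, 2, 3, 6] -> counters=[1,0,0,1,1,0,0,0,0,1]
Step 10: delete wg at [0, 3, 4, 9] -> counters=[0,0,0,0,0,0,0,0,0,0]
Step 11: insert wg at [0, 3, 4, 9] -> counters=[1,0,0,1,1,0,0,0,0,1]
Step 12: insert xml at [0, 2, 3, 6] -> counters=[2,0,1,2,1,0,1,0,0,1]
Query r: check counters[1]=0 counters[3]=2 counters[5]=0 counters[9]=1 -> no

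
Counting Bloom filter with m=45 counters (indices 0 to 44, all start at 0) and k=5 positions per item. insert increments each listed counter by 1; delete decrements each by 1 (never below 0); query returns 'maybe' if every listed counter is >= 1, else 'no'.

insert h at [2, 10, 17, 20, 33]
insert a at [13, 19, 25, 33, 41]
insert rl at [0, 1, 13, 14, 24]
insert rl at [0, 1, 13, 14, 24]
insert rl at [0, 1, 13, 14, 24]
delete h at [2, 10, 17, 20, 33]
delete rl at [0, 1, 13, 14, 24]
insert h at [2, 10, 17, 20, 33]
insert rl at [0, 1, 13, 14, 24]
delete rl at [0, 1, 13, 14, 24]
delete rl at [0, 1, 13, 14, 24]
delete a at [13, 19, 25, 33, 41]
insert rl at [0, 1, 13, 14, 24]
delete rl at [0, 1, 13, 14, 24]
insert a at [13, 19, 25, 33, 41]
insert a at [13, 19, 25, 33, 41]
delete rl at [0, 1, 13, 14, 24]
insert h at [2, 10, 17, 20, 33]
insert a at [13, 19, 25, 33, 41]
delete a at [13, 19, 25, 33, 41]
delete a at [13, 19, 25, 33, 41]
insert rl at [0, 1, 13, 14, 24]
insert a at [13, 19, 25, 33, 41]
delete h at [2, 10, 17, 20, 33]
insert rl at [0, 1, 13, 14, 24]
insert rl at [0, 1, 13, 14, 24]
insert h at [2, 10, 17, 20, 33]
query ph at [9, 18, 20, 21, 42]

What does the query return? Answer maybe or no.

Answer: no

Derivation:
Step 1: insert h at [2, 10, 17, 20, 33] -> counters=[0,0,1,0,0,0,0,0,0,0,1,0,0,0,0,0,0,1,0,0,1,0,0,0,0,0,0,0,0,0,0,0,0,1,0,0,0,0,0,0,0,0,0,0,0]
Step 2: insert a at [13, 19, 25, 33, 41] -> counters=[0,0,1,0,0,0,0,0,0,0,1,0,0,1,0,0,0,1,0,1,1,0,0,0,0,1,0,0,0,0,0,0,0,2,0,0,0,0,0,0,0,1,0,0,0]
Step 3: insert rl at [0, 1, 13, 14, 24] -> counters=[1,1,1,0,0,0,0,0,0,0,1,0,0,2,1,0,0,1,0,1,1,0,0,0,1,1,0,0,0,0,0,0,0,2,0,0,0,0,0,0,0,1,0,0,0]
Step 4: insert rl at [0, 1, 13, 14, 24] -> counters=[2,2,1,0,0,0,0,0,0,0,1,0,0,3,2,0,0,1,0,1,1,0,0,0,2,1,0,0,0,0,0,0,0,2,0,0,0,0,0,0,0,1,0,0,0]
Step 5: insert rl at [0, 1, 13, 14, 24] -> counters=[3,3,1,0,0,0,0,0,0,0,1,0,0,4,3,0,0,1,0,1,1,0,0,0,3,1,0,0,0,0,0,0,0,2,0,0,0,0,0,0,0,1,0,0,0]
Step 6: delete h at [2, 10, 17, 20, 33] -> counters=[3,3,0,0,0,0,0,0,0,0,0,0,0,4,3,0,0,0,0,1,0,0,0,0,3,1,0,0,0,0,0,0,0,1,0,0,0,0,0,0,0,1,0,0,0]
Step 7: delete rl at [0, 1, 13, 14, 24] -> counters=[2,2,0,0,0,0,0,0,0,0,0,0,0,3,2,0,0,0,0,1,0,0,0,0,2,1,0,0,0,0,0,0,0,1,0,0,0,0,0,0,0,1,0,0,0]
Step 8: insert h at [2, 10, 17, 20, 33] -> counters=[2,2,1,0,0,0,0,0,0,0,1,0,0,3,2,0,0,1,0,1,1,0,0,0,2,1,0,0,0,0,0,0,0,2,0,0,0,0,0,0,0,1,0,0,0]
Step 9: insert rl at [0, 1, 13, 14, 24] -> counters=[3,3,1,0,0,0,0,0,0,0,1,0,0,4,3,0,0,1,0,1,1,0,0,0,3,1,0,0,0,0,0,0,0,2,0,0,0,0,0,0,0,1,0,0,0]
Step 10: delete rl at [0, 1, 13, 14, 24] -> counters=[2,2,1,0,0,0,0,0,0,0,1,0,0,3,2,0,0,1,0,1,1,0,0,0,2,1,0,0,0,0,0,0,0,2,0,0,0,0,0,0,0,1,0,0,0]
Step 11: delete rl at [0, 1, 13, 14, 24] -> counters=[1,1,1,0,0,0,0,0,0,0,1,0,0,2,1,0,0,1,0,1,1,0,0,0,1,1,0,0,0,0,0,0,0,2,0,0,0,0,0,0,0,1,0,0,0]
Step 12: delete a at [13, 19, 25, 33, 41] -> counters=[1,1,1,0,0,0,0,0,0,0,1,0,0,1,1,0,0,1,0,0,1,0,0,0,1,0,0,0,0,0,0,0,0,1,0,0,0,0,0,0,0,0,0,0,0]
Step 13: insert rl at [0, 1, 13, 14, 24] -> counters=[2,2,1,0,0,0,0,0,0,0,1,0,0,2,2,0,0,1,0,0,1,0,0,0,2,0,0,0,0,0,0,0,0,1,0,0,0,0,0,0,0,0,0,0,0]
Step 14: delete rl at [0, 1, 13, 14, 24] -> counters=[1,1,1,0,0,0,0,0,0,0,1,0,0,1,1,0,0,1,0,0,1,0,0,0,1,0,0,0,0,0,0,0,0,1,0,0,0,0,0,0,0,0,0,0,0]
Step 15: insert a at [13, 19, 25, 33, 41] -> counters=[1,1,1,0,0,0,0,0,0,0,1,0,0,2,1,0,0,1,0,1,1,0,0,0,1,1,0,0,0,0,0,0,0,2,0,0,0,0,0,0,0,1,0,0,0]
Step 16: insert a at [13, 19, 25, 33, 41] -> counters=[1,1,1,0,0,0,0,0,0,0,1,0,0,3,1,0,0,1,0,2,1,0,0,0,1,2,0,0,0,0,0,0,0,3,0,0,0,0,0,0,0,2,0,0,0]
Step 17: delete rl at [0, 1, 13, 14, 24] -> counters=[0,0,1,0,0,0,0,0,0,0,1,0,0,2,0,0,0,1,0,2,1,0,0,0,0,2,0,0,0,0,0,0,0,3,0,0,0,0,0,0,0,2,0,0,0]
Step 18: insert h at [2, 10, 17, 20, 33] -> counters=[0,0,2,0,0,0,0,0,0,0,2,0,0,2,0,0,0,2,0,2,2,0,0,0,0,2,0,0,0,0,0,0,0,4,0,0,0,0,0,0,0,2,0,0,0]
Step 19: insert a at [13, 19, 25, 33, 41] -> counters=[0,0,2,0,0,0,0,0,0,0,2,0,0,3,0,0,0,2,0,3,2,0,0,0,0,3,0,0,0,0,0,0,0,5,0,0,0,0,0,0,0,3,0,0,0]
Step 20: delete a at [13, 19, 25, 33, 41] -> counters=[0,0,2,0,0,0,0,0,0,0,2,0,0,2,0,0,0,2,0,2,2,0,0,0,0,2,0,0,0,0,0,0,0,4,0,0,0,0,0,0,0,2,0,0,0]
Step 21: delete a at [13, 19, 25, 33, 41] -> counters=[0,0,2,0,0,0,0,0,0,0,2,0,0,1,0,0,0,2,0,1,2,0,0,0,0,1,0,0,0,0,0,0,0,3,0,0,0,0,0,0,0,1,0,0,0]
Step 22: insert rl at [0, 1, 13, 14, 24] -> counters=[1,1,2,0,0,0,0,0,0,0,2,0,0,2,1,0,0,2,0,1,2,0,0,0,1,1,0,0,0,0,0,0,0,3,0,0,0,0,0,0,0,1,0,0,0]
Step 23: insert a at [13, 19, 25, 33, 41] -> counters=[1,1,2,0,0,0,0,0,0,0,2,0,0,3,1,0,0,2,0,2,2,0,0,0,1,2,0,0,0,0,0,0,0,4,0,0,0,0,0,0,0,2,0,0,0]
Step 24: delete h at [2, 10, 17, 20, 33] -> counters=[1,1,1,0,0,0,0,0,0,0,1,0,0,3,1,0,0,1,0,2,1,0,0,0,1,2,0,0,0,0,0,0,0,3,0,0,0,0,0,0,0,2,0,0,0]
Step 25: insert rl at [0, 1, 13, 14, 24] -> counters=[2,2,1,0,0,0,0,0,0,0,1,0,0,4,2,0,0,1,0,2,1,0,0,0,2,2,0,0,0,0,0,0,0,3,0,0,0,0,0,0,0,2,0,0,0]
Step 26: insert rl at [0, 1, 13, 14, 24] -> counters=[3,3,1,0,0,0,0,0,0,0,1,0,0,5,3,0,0,1,0,2,1,0,0,0,3,2,0,0,0,0,0,0,0,3,0,0,0,0,0,0,0,2,0,0,0]
Step 27: insert h at [2, 10, 17, 20, 33] -> counters=[3,3,2,0,0,0,0,0,0,0,2,0,0,5,3,0,0,2,0,2,2,0,0,0,3,2,0,0,0,0,0,0,0,4,0,0,0,0,0,0,0,2,0,0,0]
Query ph: check counters[9]=0 counters[18]=0 counters[20]=2 counters[21]=0 counters[42]=0 -> no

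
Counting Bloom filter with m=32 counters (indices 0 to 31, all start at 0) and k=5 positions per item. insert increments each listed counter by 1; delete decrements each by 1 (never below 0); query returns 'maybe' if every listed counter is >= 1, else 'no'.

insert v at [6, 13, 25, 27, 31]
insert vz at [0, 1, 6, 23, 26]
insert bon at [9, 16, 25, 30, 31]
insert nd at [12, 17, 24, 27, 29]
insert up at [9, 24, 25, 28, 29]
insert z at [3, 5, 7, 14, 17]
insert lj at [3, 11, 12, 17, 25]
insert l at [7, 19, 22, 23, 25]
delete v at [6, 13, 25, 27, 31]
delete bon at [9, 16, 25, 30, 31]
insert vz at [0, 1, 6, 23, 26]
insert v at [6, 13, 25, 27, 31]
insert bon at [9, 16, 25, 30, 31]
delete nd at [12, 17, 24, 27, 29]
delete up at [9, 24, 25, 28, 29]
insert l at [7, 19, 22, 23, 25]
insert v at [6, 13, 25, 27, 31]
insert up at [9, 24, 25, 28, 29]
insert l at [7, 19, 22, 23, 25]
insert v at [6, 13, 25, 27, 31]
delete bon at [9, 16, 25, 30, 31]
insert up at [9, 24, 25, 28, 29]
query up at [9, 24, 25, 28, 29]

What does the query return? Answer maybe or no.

Step 1: insert v at [6, 13, 25, 27, 31] -> counters=[0,0,0,0,0,0,1,0,0,0,0,0,0,1,0,0,0,0,0,0,0,0,0,0,0,1,0,1,0,0,0,1]
Step 2: insert vz at [0, 1, 6, 23, 26] -> counters=[1,1,0,0,0,0,2,0,0,0,0,0,0,1,0,0,0,0,0,0,0,0,0,1,0,1,1,1,0,0,0,1]
Step 3: insert bon at [9, 16, 25, 30, 31] -> counters=[1,1,0,0,0,0,2,0,0,1,0,0,0,1,0,0,1,0,0,0,0,0,0,1,0,2,1,1,0,0,1,2]
Step 4: insert nd at [12, 17, 24, 27, 29] -> counters=[1,1,0,0,0,0,2,0,0,1,0,0,1,1,0,0,1,1,0,0,0,0,0,1,1,2,1,2,0,1,1,2]
Step 5: insert up at [9, 24, 25, 28, 29] -> counters=[1,1,0,0,0,0,2,0,0,2,0,0,1,1,0,0,1,1,0,0,0,0,0,1,2,3,1,2,1,2,1,2]
Step 6: insert z at [3, 5, 7, 14, 17] -> counters=[1,1,0,1,0,1,2,1,0,2,0,0,1,1,1,0,1,2,0,0,0,0,0,1,2,3,1,2,1,2,1,2]
Step 7: insert lj at [3, 11, 12, 17, 25] -> counters=[1,1,0,2,0,1,2,1,0,2,0,1,2,1,1,0,1,3,0,0,0,0,0,1,2,4,1,2,1,2,1,2]
Step 8: insert l at [7, 19, 22, 23, 25] -> counters=[1,1,0,2,0,1,2,2,0,2,0,1,2,1,1,0,1,3,0,1,0,0,1,2,2,5,1,2,1,2,1,2]
Step 9: delete v at [6, 13, 25, 27, 31] -> counters=[1,1,0,2,0,1,1,2,0,2,0,1,2,0,1,0,1,3,0,1,0,0,1,2,2,4,1,1,1,2,1,1]
Step 10: delete bon at [9, 16, 25, 30, 31] -> counters=[1,1,0,2,0,1,1,2,0,1,0,1,2,0,1,0,0,3,0,1,0,0,1,2,2,3,1,1,1,2,0,0]
Step 11: insert vz at [0, 1, 6, 23, 26] -> counters=[2,2,0,2,0,1,2,2,0,1,0,1,2,0,1,0,0,3,0,1,0,0,1,3,2,3,2,1,1,2,0,0]
Step 12: insert v at [6, 13, 25, 27, 31] -> counters=[2,2,0,2,0,1,3,2,0,1,0,1,2,1,1,0,0,3,0,1,0,0,1,3,2,4,2,2,1,2,0,1]
Step 13: insert bon at [9, 16, 25, 30, 31] -> counters=[2,2,0,2,0,1,3,2,0,2,0,1,2,1,1,0,1,3,0,1,0,0,1,3,2,5,2,2,1,2,1,2]
Step 14: delete nd at [12, 17, 24, 27, 29] -> counters=[2,2,0,2,0,1,3,2,0,2,0,1,1,1,1,0,1,2,0,1,0,0,1,3,1,5,2,1,1,1,1,2]
Step 15: delete up at [9, 24, 25, 28, 29] -> counters=[2,2,0,2,0,1,3,2,0,1,0,1,1,1,1,0,1,2,0,1,0,0,1,3,0,4,2,1,0,0,1,2]
Step 16: insert l at [7, 19, 22, 23, 25] -> counters=[2,2,0,2,0,1,3,3,0,1,0,1,1,1,1,0,1,2,0,2,0,0,2,4,0,5,2,1,0,0,1,2]
Step 17: insert v at [6, 13, 25, 27, 31] -> counters=[2,2,0,2,0,1,4,3,0,1,0,1,1,2,1,0,1,2,0,2,0,0,2,4,0,6,2,2,0,0,1,3]
Step 18: insert up at [9, 24, 25, 28, 29] -> counters=[2,2,0,2,0,1,4,3,0,2,0,1,1,2,1,0,1,2,0,2,0,0,2,4,1,7,2,2,1,1,1,3]
Step 19: insert l at [7, 19, 22, 23, 25] -> counters=[2,2,0,2,0,1,4,4,0,2,0,1,1,2,1,0,1,2,0,3,0,0,3,5,1,8,2,2,1,1,1,3]
Step 20: insert v at [6, 13, 25, 27, 31] -> counters=[2,2,0,2,0,1,5,4,0,2,0,1,1,3,1,0,1,2,0,3,0,0,3,5,1,9,2,3,1,1,1,4]
Step 21: delete bon at [9, 16, 25, 30, 31] -> counters=[2,2,0,2,0,1,5,4,0,1,0,1,1,3,1,0,0,2,0,3,0,0,3,5,1,8,2,3,1,1,0,3]
Step 22: insert up at [9, 24, 25, 28, 29] -> counters=[2,2,0,2,0,1,5,4,0,2,0,1,1,3,1,0,0,2,0,3,0,0,3,5,2,9,2,3,2,2,0,3]
Query up: check counters[9]=2 counters[24]=2 counters[25]=9 counters[28]=2 counters[29]=2 -> maybe

Answer: maybe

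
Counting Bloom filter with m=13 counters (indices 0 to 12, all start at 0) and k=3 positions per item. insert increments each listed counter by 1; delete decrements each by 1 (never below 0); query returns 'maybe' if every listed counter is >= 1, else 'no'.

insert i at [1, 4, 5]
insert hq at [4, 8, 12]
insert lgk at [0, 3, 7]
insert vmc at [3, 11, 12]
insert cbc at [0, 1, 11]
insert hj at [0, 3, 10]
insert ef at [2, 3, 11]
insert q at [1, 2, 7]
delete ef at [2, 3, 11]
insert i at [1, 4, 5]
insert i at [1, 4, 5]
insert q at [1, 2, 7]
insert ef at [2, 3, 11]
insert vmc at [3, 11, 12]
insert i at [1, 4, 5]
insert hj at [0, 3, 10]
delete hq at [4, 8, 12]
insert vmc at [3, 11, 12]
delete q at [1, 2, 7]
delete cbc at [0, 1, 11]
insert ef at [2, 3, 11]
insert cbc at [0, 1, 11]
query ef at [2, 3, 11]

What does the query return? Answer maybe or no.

Step 1: insert i at [1, 4, 5] -> counters=[0,1,0,0,1,1,0,0,0,0,0,0,0]
Step 2: insert hq at [4, 8, 12] -> counters=[0,1,0,0,2,1,0,0,1,0,0,0,1]
Step 3: insert lgk at [0, 3, 7] -> counters=[1,1,0,1,2,1,0,1,1,0,0,0,1]
Step 4: insert vmc at [3, 11, 12] -> counters=[1,1,0,2,2,1,0,1,1,0,0,1,2]
Step 5: insert cbc at [0, 1, 11] -> counters=[2,2,0,2,2,1,0,1,1,0,0,2,2]
Step 6: insert hj at [0, 3, 10] -> counters=[3,2,0,3,2,1,0,1,1,0,1,2,2]
Step 7: insert ef at [2, 3, 11] -> counters=[3,2,1,4,2,1,0,1,1,0,1,3,2]
Step 8: insert q at [1, 2, 7] -> counters=[3,3,2,4,2,1,0,2,1,0,1,3,2]
Step 9: delete ef at [2, 3, 11] -> counters=[3,3,1,3,2,1,0,2,1,0,1,2,2]
Step 10: insert i at [1, 4, 5] -> counters=[3,4,1,3,3,2,0,2,1,0,1,2,2]
Step 11: insert i at [1, 4, 5] -> counters=[3,5,1,3,4,3,0,2,1,0,1,2,2]
Step 12: insert q at [1, 2, 7] -> counters=[3,6,2,3,4,3,0,3,1,0,1,2,2]
Step 13: insert ef at [2, 3, 11] -> counters=[3,6,3,4,4,3,0,3,1,0,1,3,2]
Step 14: insert vmc at [3, 11, 12] -> counters=[3,6,3,5,4,3,0,3,1,0,1,4,3]
Step 15: insert i at [1, 4, 5] -> counters=[3,7,3,5,5,4,0,3,1,0,1,4,3]
Step 16: insert hj at [0, 3, 10] -> counters=[4,7,3,6,5,4,0,3,1,0,2,4,3]
Step 17: delete hq at [4, 8, 12] -> counters=[4,7,3,6,4,4,0,3,0,0,2,4,2]
Step 18: insert vmc at [3, 11, 12] -> counters=[4,7,3,7,4,4,0,3,0,0,2,5,3]
Step 19: delete q at [1, 2, 7] -> counters=[4,6,2,7,4,4,0,2,0,0,2,5,3]
Step 20: delete cbc at [0, 1, 11] -> counters=[3,5,2,7,4,4,0,2,0,0,2,4,3]
Step 21: insert ef at [2, 3, 11] -> counters=[3,5,3,8,4,4,0,2,0,0,2,5,3]
Step 22: insert cbc at [0, 1, 11] -> counters=[4,6,3,8,4,4,0,2,0,0,2,6,3]
Query ef: check counters[2]=3 counters[3]=8 counters[11]=6 -> maybe

Answer: maybe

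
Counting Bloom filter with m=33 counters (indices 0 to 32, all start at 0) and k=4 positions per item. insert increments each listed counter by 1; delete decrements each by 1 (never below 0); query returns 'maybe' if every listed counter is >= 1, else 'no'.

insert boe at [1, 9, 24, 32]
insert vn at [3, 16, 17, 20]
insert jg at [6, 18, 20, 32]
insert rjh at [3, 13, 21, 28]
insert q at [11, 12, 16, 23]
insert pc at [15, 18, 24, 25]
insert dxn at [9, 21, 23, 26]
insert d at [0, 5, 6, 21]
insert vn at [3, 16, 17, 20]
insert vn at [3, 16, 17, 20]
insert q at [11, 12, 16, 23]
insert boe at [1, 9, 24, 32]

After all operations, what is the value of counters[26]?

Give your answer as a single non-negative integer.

Answer: 1

Derivation:
Step 1: insert boe at [1, 9, 24, 32] -> counters=[0,1,0,0,0,0,0,0,0,1,0,0,0,0,0,0,0,0,0,0,0,0,0,0,1,0,0,0,0,0,0,0,1]
Step 2: insert vn at [3, 16, 17, 20] -> counters=[0,1,0,1,0,0,0,0,0,1,0,0,0,0,0,0,1,1,0,0,1,0,0,0,1,0,0,0,0,0,0,0,1]
Step 3: insert jg at [6, 18, 20, 32] -> counters=[0,1,0,1,0,0,1,0,0,1,0,0,0,0,0,0,1,1,1,0,2,0,0,0,1,0,0,0,0,0,0,0,2]
Step 4: insert rjh at [3, 13, 21, 28] -> counters=[0,1,0,2,0,0,1,0,0,1,0,0,0,1,0,0,1,1,1,0,2,1,0,0,1,0,0,0,1,0,0,0,2]
Step 5: insert q at [11, 12, 16, 23] -> counters=[0,1,0,2,0,0,1,0,0,1,0,1,1,1,0,0,2,1,1,0,2,1,0,1,1,0,0,0,1,0,0,0,2]
Step 6: insert pc at [15, 18, 24, 25] -> counters=[0,1,0,2,0,0,1,0,0,1,0,1,1,1,0,1,2,1,2,0,2,1,0,1,2,1,0,0,1,0,0,0,2]
Step 7: insert dxn at [9, 21, 23, 26] -> counters=[0,1,0,2,0,0,1,0,0,2,0,1,1,1,0,1,2,1,2,0,2,2,0,2,2,1,1,0,1,0,0,0,2]
Step 8: insert d at [0, 5, 6, 21] -> counters=[1,1,0,2,0,1,2,0,0,2,0,1,1,1,0,1,2,1,2,0,2,3,0,2,2,1,1,0,1,0,0,0,2]
Step 9: insert vn at [3, 16, 17, 20] -> counters=[1,1,0,3,0,1,2,0,0,2,0,1,1,1,0,1,3,2,2,0,3,3,0,2,2,1,1,0,1,0,0,0,2]
Step 10: insert vn at [3, 16, 17, 20] -> counters=[1,1,0,4,0,1,2,0,0,2,0,1,1,1,0,1,4,3,2,0,4,3,0,2,2,1,1,0,1,0,0,0,2]
Step 11: insert q at [11, 12, 16, 23] -> counters=[1,1,0,4,0,1,2,0,0,2,0,2,2,1,0,1,5,3,2,0,4,3,0,3,2,1,1,0,1,0,0,0,2]
Step 12: insert boe at [1, 9, 24, 32] -> counters=[1,2,0,4,0,1,2,0,0,3,0,2,2,1,0,1,5,3,2,0,4,3,0,3,3,1,1,0,1,0,0,0,3]
Final counters=[1,2,0,4,0,1,2,0,0,3,0,2,2,1,0,1,5,3,2,0,4,3,0,3,3,1,1,0,1,0,0,0,3] -> counters[26]=1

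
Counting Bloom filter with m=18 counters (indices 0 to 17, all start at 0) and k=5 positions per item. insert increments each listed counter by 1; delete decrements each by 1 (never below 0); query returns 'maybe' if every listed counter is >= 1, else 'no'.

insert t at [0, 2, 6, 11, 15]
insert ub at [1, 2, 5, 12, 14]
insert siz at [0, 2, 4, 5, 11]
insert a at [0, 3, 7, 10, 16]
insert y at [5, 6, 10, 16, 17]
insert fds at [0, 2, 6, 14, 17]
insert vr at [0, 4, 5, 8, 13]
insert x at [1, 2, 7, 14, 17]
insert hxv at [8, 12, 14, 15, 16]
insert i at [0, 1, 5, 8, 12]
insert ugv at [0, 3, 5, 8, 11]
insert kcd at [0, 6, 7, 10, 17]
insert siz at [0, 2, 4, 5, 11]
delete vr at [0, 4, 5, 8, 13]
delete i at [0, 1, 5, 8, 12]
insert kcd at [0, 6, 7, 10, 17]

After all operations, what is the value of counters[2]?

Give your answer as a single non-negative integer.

Step 1: insert t at [0, 2, 6, 11, 15] -> counters=[1,0,1,0,0,0,1,0,0,0,0,1,0,0,0,1,0,0]
Step 2: insert ub at [1, 2, 5, 12, 14] -> counters=[1,1,2,0,0,1,1,0,0,0,0,1,1,0,1,1,0,0]
Step 3: insert siz at [0, 2, 4, 5, 11] -> counters=[2,1,3,0,1,2,1,0,0,0,0,2,1,0,1,1,0,0]
Step 4: insert a at [0, 3, 7, 10, 16] -> counters=[3,1,3,1,1,2,1,1,0,0,1,2,1,0,1,1,1,0]
Step 5: insert y at [5, 6, 10, 16, 17] -> counters=[3,1,3,1,1,3,2,1,0,0,2,2,1,0,1,1,2,1]
Step 6: insert fds at [0, 2, 6, 14, 17] -> counters=[4,1,4,1,1,3,3,1,0,0,2,2,1,0,2,1,2,2]
Step 7: insert vr at [0, 4, 5, 8, 13] -> counters=[5,1,4,1,2,4,3,1,1,0,2,2,1,1,2,1,2,2]
Step 8: insert x at [1, 2, 7, 14, 17] -> counters=[5,2,5,1,2,4,3,2,1,0,2,2,1,1,3,1,2,3]
Step 9: insert hxv at [8, 12, 14, 15, 16] -> counters=[5,2,5,1,2,4,3,2,2,0,2,2,2,1,4,2,3,3]
Step 10: insert i at [0, 1, 5, 8, 12] -> counters=[6,3,5,1,2,5,3,2,3,0,2,2,3,1,4,2,3,3]
Step 11: insert ugv at [0, 3, 5, 8, 11] -> counters=[7,3,5,2,2,6,3,2,4,0,2,3,3,1,4,2,3,3]
Step 12: insert kcd at [0, 6, 7, 10, 17] -> counters=[8,3,5,2,2,6,4,3,4,0,3,3,3,1,4,2,3,4]
Step 13: insert siz at [0, 2, 4, 5, 11] -> counters=[9,3,6,2,3,7,4,3,4,0,3,4,3,1,4,2,3,4]
Step 14: delete vr at [0, 4, 5, 8, 13] -> counters=[8,3,6,2,2,6,4,3,3,0,3,4,3,0,4,2,3,4]
Step 15: delete i at [0, 1, 5, 8, 12] -> counters=[7,2,6,2,2,5,4,3,2,0,3,4,2,0,4,2,3,4]
Step 16: insert kcd at [0, 6, 7, 10, 17] -> counters=[8,2,6,2,2,5,5,4,2,0,4,4,2,0,4,2,3,5]
Final counters=[8,2,6,2,2,5,5,4,2,0,4,4,2,0,4,2,3,5] -> counters[2]=6

Answer: 6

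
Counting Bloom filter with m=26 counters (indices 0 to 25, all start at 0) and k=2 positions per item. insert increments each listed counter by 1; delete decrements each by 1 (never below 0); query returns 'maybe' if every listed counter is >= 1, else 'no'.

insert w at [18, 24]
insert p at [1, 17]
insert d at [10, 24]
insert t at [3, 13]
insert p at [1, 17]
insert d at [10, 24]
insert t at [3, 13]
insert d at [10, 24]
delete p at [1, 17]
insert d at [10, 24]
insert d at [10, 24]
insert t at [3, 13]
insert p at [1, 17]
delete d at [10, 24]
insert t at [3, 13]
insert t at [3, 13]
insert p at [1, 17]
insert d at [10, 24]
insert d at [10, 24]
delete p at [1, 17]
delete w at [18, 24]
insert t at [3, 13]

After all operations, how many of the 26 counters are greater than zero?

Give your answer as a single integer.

Step 1: insert w at [18, 24] -> counters=[0,0,0,0,0,0,0,0,0,0,0,0,0,0,0,0,0,0,1,0,0,0,0,0,1,0]
Step 2: insert p at [1, 17] -> counters=[0,1,0,0,0,0,0,0,0,0,0,0,0,0,0,0,0,1,1,0,0,0,0,0,1,0]
Step 3: insert d at [10, 24] -> counters=[0,1,0,0,0,0,0,0,0,0,1,0,0,0,0,0,0,1,1,0,0,0,0,0,2,0]
Step 4: insert t at [3, 13] -> counters=[0,1,0,1,0,0,0,0,0,0,1,0,0,1,0,0,0,1,1,0,0,0,0,0,2,0]
Step 5: insert p at [1, 17] -> counters=[0,2,0,1,0,0,0,0,0,0,1,0,0,1,0,0,0,2,1,0,0,0,0,0,2,0]
Step 6: insert d at [10, 24] -> counters=[0,2,0,1,0,0,0,0,0,0,2,0,0,1,0,0,0,2,1,0,0,0,0,0,3,0]
Step 7: insert t at [3, 13] -> counters=[0,2,0,2,0,0,0,0,0,0,2,0,0,2,0,0,0,2,1,0,0,0,0,0,3,0]
Step 8: insert d at [10, 24] -> counters=[0,2,0,2,0,0,0,0,0,0,3,0,0,2,0,0,0,2,1,0,0,0,0,0,4,0]
Step 9: delete p at [1, 17] -> counters=[0,1,0,2,0,0,0,0,0,0,3,0,0,2,0,0,0,1,1,0,0,0,0,0,4,0]
Step 10: insert d at [10, 24] -> counters=[0,1,0,2,0,0,0,0,0,0,4,0,0,2,0,0,0,1,1,0,0,0,0,0,5,0]
Step 11: insert d at [10, 24] -> counters=[0,1,0,2,0,0,0,0,0,0,5,0,0,2,0,0,0,1,1,0,0,0,0,0,6,0]
Step 12: insert t at [3, 13] -> counters=[0,1,0,3,0,0,0,0,0,0,5,0,0,3,0,0,0,1,1,0,0,0,0,0,6,0]
Step 13: insert p at [1, 17] -> counters=[0,2,0,3,0,0,0,0,0,0,5,0,0,3,0,0,0,2,1,0,0,0,0,0,6,0]
Step 14: delete d at [10, 24] -> counters=[0,2,0,3,0,0,0,0,0,0,4,0,0,3,0,0,0,2,1,0,0,0,0,0,5,0]
Step 15: insert t at [3, 13] -> counters=[0,2,0,4,0,0,0,0,0,0,4,0,0,4,0,0,0,2,1,0,0,0,0,0,5,0]
Step 16: insert t at [3, 13] -> counters=[0,2,0,5,0,0,0,0,0,0,4,0,0,5,0,0,0,2,1,0,0,0,0,0,5,0]
Step 17: insert p at [1, 17] -> counters=[0,3,0,5,0,0,0,0,0,0,4,0,0,5,0,0,0,3,1,0,0,0,0,0,5,0]
Step 18: insert d at [10, 24] -> counters=[0,3,0,5,0,0,0,0,0,0,5,0,0,5,0,0,0,3,1,0,0,0,0,0,6,0]
Step 19: insert d at [10, 24] -> counters=[0,3,0,5,0,0,0,0,0,0,6,0,0,5,0,0,0,3,1,0,0,0,0,0,7,0]
Step 20: delete p at [1, 17] -> counters=[0,2,0,5,0,0,0,0,0,0,6,0,0,5,0,0,0,2,1,0,0,0,0,0,7,0]
Step 21: delete w at [18, 24] -> counters=[0,2,0,5,0,0,0,0,0,0,6,0,0,5,0,0,0,2,0,0,0,0,0,0,6,0]
Step 22: insert t at [3, 13] -> counters=[0,2,0,6,0,0,0,0,0,0,6,0,0,6,0,0,0,2,0,0,0,0,0,0,6,0]
Final counters=[0,2,0,6,0,0,0,0,0,0,6,0,0,6,0,0,0,2,0,0,0,0,0,0,6,0] -> 6 nonzero

Answer: 6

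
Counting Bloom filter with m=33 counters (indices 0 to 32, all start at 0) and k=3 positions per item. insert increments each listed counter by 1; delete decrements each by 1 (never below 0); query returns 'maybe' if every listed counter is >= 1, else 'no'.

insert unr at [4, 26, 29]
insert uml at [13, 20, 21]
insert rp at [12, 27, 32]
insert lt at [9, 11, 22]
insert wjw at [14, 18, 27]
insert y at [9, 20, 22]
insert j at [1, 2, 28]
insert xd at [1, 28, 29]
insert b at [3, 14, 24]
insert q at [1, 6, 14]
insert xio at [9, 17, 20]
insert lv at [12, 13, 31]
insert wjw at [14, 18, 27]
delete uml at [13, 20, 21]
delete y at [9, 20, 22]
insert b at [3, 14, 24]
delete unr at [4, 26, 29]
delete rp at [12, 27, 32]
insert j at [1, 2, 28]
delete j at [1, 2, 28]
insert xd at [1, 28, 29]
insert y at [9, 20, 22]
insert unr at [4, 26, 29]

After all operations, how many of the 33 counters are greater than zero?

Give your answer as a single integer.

Step 1: insert unr at [4, 26, 29] -> counters=[0,0,0,0,1,0,0,0,0,0,0,0,0,0,0,0,0,0,0,0,0,0,0,0,0,0,1,0,0,1,0,0,0]
Step 2: insert uml at [13, 20, 21] -> counters=[0,0,0,0,1,0,0,0,0,0,0,0,0,1,0,0,0,0,0,0,1,1,0,0,0,0,1,0,0,1,0,0,0]
Step 3: insert rp at [12, 27, 32] -> counters=[0,0,0,0,1,0,0,0,0,0,0,0,1,1,0,0,0,0,0,0,1,1,0,0,0,0,1,1,0,1,0,0,1]
Step 4: insert lt at [9, 11, 22] -> counters=[0,0,0,0,1,0,0,0,0,1,0,1,1,1,0,0,0,0,0,0,1,1,1,0,0,0,1,1,0,1,0,0,1]
Step 5: insert wjw at [14, 18, 27] -> counters=[0,0,0,0,1,0,0,0,0,1,0,1,1,1,1,0,0,0,1,0,1,1,1,0,0,0,1,2,0,1,0,0,1]
Step 6: insert y at [9, 20, 22] -> counters=[0,0,0,0,1,0,0,0,0,2,0,1,1,1,1,0,0,0,1,0,2,1,2,0,0,0,1,2,0,1,0,0,1]
Step 7: insert j at [1, 2, 28] -> counters=[0,1,1,0,1,0,0,0,0,2,0,1,1,1,1,0,0,0,1,0,2,1,2,0,0,0,1,2,1,1,0,0,1]
Step 8: insert xd at [1, 28, 29] -> counters=[0,2,1,0,1,0,0,0,0,2,0,1,1,1,1,0,0,0,1,0,2,1,2,0,0,0,1,2,2,2,0,0,1]
Step 9: insert b at [3, 14, 24] -> counters=[0,2,1,1,1,0,0,0,0,2,0,1,1,1,2,0,0,0,1,0,2,1,2,0,1,0,1,2,2,2,0,0,1]
Step 10: insert q at [1, 6, 14] -> counters=[0,3,1,1,1,0,1,0,0,2,0,1,1,1,3,0,0,0,1,0,2,1,2,0,1,0,1,2,2,2,0,0,1]
Step 11: insert xio at [9, 17, 20] -> counters=[0,3,1,1,1,0,1,0,0,3,0,1,1,1,3,0,0,1,1,0,3,1,2,0,1,0,1,2,2,2,0,0,1]
Step 12: insert lv at [12, 13, 31] -> counters=[0,3,1,1,1,0,1,0,0,3,0,1,2,2,3,0,0,1,1,0,3,1,2,0,1,0,1,2,2,2,0,1,1]
Step 13: insert wjw at [14, 18, 27] -> counters=[0,3,1,1,1,0,1,0,0,3,0,1,2,2,4,0,0,1,2,0,3,1,2,0,1,0,1,3,2,2,0,1,1]
Step 14: delete uml at [13, 20, 21] -> counters=[0,3,1,1,1,0,1,0,0,3,0,1,2,1,4,0,0,1,2,0,2,0,2,0,1,0,1,3,2,2,0,1,1]
Step 15: delete y at [9, 20, 22] -> counters=[0,3,1,1,1,0,1,0,0,2,0,1,2,1,4,0,0,1,2,0,1,0,1,0,1,0,1,3,2,2,0,1,1]
Step 16: insert b at [3, 14, 24] -> counters=[0,3,1,2,1,0,1,0,0,2,0,1,2,1,5,0,0,1,2,0,1,0,1,0,2,0,1,3,2,2,0,1,1]
Step 17: delete unr at [4, 26, 29] -> counters=[0,3,1,2,0,0,1,0,0,2,0,1,2,1,5,0,0,1,2,0,1,0,1,0,2,0,0,3,2,1,0,1,1]
Step 18: delete rp at [12, 27, 32] -> counters=[0,3,1,2,0,0,1,0,0,2,0,1,1,1,5,0,0,1,2,0,1,0,1,0,2,0,0,2,2,1,0,1,0]
Step 19: insert j at [1, 2, 28] -> counters=[0,4,2,2,0,0,1,0,0,2,0,1,1,1,5,0,0,1,2,0,1,0,1,0,2,0,0,2,3,1,0,1,0]
Step 20: delete j at [1, 2, 28] -> counters=[0,3,1,2,0,0,1,0,0,2,0,1,1,1,5,0,0,1,2,0,1,0,1,0,2,0,0,2,2,1,0,1,0]
Step 21: insert xd at [1, 28, 29] -> counters=[0,4,1,2,0,0,1,0,0,2,0,1,1,1,5,0,0,1,2,0,1,0,1,0,2,0,0,2,3,2,0,1,0]
Step 22: insert y at [9, 20, 22] -> counters=[0,4,1,2,0,0,1,0,0,3,0,1,1,1,5,0,0,1,2,0,2,0,2,0,2,0,0,2,3,2,0,1,0]
Step 23: insert unr at [4, 26, 29] -> counters=[0,4,1,2,1,0,1,0,0,3,0,1,1,1,5,0,0,1,2,0,2,0,2,0,2,0,1,2,3,3,0,1,0]
Final counters=[0,4,1,2,1,0,1,0,0,3,0,1,1,1,5,0,0,1,2,0,2,0,2,0,2,0,1,2,3,3,0,1,0] -> 20 nonzero

Answer: 20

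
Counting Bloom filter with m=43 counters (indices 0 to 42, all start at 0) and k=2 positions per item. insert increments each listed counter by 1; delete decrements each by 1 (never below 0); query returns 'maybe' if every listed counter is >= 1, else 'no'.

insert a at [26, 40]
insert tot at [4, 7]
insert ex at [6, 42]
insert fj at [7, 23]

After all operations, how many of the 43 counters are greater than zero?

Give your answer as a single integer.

Answer: 7

Derivation:
Step 1: insert a at [26, 40] -> counters=[0,0,0,0,0,0,0,0,0,0,0,0,0,0,0,0,0,0,0,0,0,0,0,0,0,0,1,0,0,0,0,0,0,0,0,0,0,0,0,0,1,0,0]
Step 2: insert tot at [4, 7] -> counters=[0,0,0,0,1,0,0,1,0,0,0,0,0,0,0,0,0,0,0,0,0,0,0,0,0,0,1,0,0,0,0,0,0,0,0,0,0,0,0,0,1,0,0]
Step 3: insert ex at [6, 42] -> counters=[0,0,0,0,1,0,1,1,0,0,0,0,0,0,0,0,0,0,0,0,0,0,0,0,0,0,1,0,0,0,0,0,0,0,0,0,0,0,0,0,1,0,1]
Step 4: insert fj at [7, 23] -> counters=[0,0,0,0,1,0,1,2,0,0,0,0,0,0,0,0,0,0,0,0,0,0,0,1,0,0,1,0,0,0,0,0,0,0,0,0,0,0,0,0,1,0,1]
Final counters=[0,0,0,0,1,0,1,2,0,0,0,0,0,0,0,0,0,0,0,0,0,0,0,1,0,0,1,0,0,0,0,0,0,0,0,0,0,0,0,0,1,0,1] -> 7 nonzero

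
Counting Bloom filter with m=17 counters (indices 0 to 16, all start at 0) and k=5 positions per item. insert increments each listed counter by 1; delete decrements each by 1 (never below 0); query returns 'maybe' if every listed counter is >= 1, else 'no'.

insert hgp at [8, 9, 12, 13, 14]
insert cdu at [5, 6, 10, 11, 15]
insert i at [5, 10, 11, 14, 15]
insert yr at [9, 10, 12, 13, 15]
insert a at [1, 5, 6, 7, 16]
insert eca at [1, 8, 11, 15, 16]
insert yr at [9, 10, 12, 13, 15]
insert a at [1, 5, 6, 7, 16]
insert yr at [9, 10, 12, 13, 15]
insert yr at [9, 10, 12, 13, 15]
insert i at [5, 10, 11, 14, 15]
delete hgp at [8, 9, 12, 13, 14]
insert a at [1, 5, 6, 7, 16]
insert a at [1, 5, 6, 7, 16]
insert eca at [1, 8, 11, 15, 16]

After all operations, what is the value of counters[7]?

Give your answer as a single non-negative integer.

Step 1: insert hgp at [8, 9, 12, 13, 14] -> counters=[0,0,0,0,0,0,0,0,1,1,0,0,1,1,1,0,0]
Step 2: insert cdu at [5, 6, 10, 11, 15] -> counters=[0,0,0,0,0,1,1,0,1,1,1,1,1,1,1,1,0]
Step 3: insert i at [5, 10, 11, 14, 15] -> counters=[0,0,0,0,0,2,1,0,1,1,2,2,1,1,2,2,0]
Step 4: insert yr at [9, 10, 12, 13, 15] -> counters=[0,0,0,0,0,2,1,0,1,2,3,2,2,2,2,3,0]
Step 5: insert a at [1, 5, 6, 7, 16] -> counters=[0,1,0,0,0,3,2,1,1,2,3,2,2,2,2,3,1]
Step 6: insert eca at [1, 8, 11, 15, 16] -> counters=[0,2,0,0,0,3,2,1,2,2,3,3,2,2,2,4,2]
Step 7: insert yr at [9, 10, 12, 13, 15] -> counters=[0,2,0,0,0,3,2,1,2,3,4,3,3,3,2,5,2]
Step 8: insert a at [1, 5, 6, 7, 16] -> counters=[0,3,0,0,0,4,3,2,2,3,4,3,3,3,2,5,3]
Step 9: insert yr at [9, 10, 12, 13, 15] -> counters=[0,3,0,0,0,4,3,2,2,4,5,3,4,4,2,6,3]
Step 10: insert yr at [9, 10, 12, 13, 15] -> counters=[0,3,0,0,0,4,3,2,2,5,6,3,5,5,2,7,3]
Step 11: insert i at [5, 10, 11, 14, 15] -> counters=[0,3,0,0,0,5,3,2,2,5,7,4,5,5,3,8,3]
Step 12: delete hgp at [8, 9, 12, 13, 14] -> counters=[0,3,0,0,0,5,3,2,1,4,7,4,4,4,2,8,3]
Step 13: insert a at [1, 5, 6, 7, 16] -> counters=[0,4,0,0,0,6,4,3,1,4,7,4,4,4,2,8,4]
Step 14: insert a at [1, 5, 6, 7, 16] -> counters=[0,5,0,0,0,7,5,4,1,4,7,4,4,4,2,8,5]
Step 15: insert eca at [1, 8, 11, 15, 16] -> counters=[0,6,0,0,0,7,5,4,2,4,7,5,4,4,2,9,6]
Final counters=[0,6,0,0,0,7,5,4,2,4,7,5,4,4,2,9,6] -> counters[7]=4

Answer: 4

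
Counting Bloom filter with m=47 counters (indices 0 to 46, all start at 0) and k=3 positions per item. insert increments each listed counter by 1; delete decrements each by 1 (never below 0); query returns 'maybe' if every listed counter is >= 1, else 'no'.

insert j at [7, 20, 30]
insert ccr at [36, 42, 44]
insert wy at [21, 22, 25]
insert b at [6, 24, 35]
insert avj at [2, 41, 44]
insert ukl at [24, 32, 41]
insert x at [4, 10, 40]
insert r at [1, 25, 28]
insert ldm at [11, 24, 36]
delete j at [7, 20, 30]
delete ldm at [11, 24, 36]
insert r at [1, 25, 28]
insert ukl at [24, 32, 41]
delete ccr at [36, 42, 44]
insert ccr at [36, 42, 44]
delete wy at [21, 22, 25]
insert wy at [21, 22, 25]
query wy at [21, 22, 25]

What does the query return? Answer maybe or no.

Answer: maybe

Derivation:
Step 1: insert j at [7, 20, 30] -> counters=[0,0,0,0,0,0,0,1,0,0,0,0,0,0,0,0,0,0,0,0,1,0,0,0,0,0,0,0,0,0,1,0,0,0,0,0,0,0,0,0,0,0,0,0,0,0,0]
Step 2: insert ccr at [36, 42, 44] -> counters=[0,0,0,0,0,0,0,1,0,0,0,0,0,0,0,0,0,0,0,0,1,0,0,0,0,0,0,0,0,0,1,0,0,0,0,0,1,0,0,0,0,0,1,0,1,0,0]
Step 3: insert wy at [21, 22, 25] -> counters=[0,0,0,0,0,0,0,1,0,0,0,0,0,0,0,0,0,0,0,0,1,1,1,0,0,1,0,0,0,0,1,0,0,0,0,0,1,0,0,0,0,0,1,0,1,0,0]
Step 4: insert b at [6, 24, 35] -> counters=[0,0,0,0,0,0,1,1,0,0,0,0,0,0,0,0,0,0,0,0,1,1,1,0,1,1,0,0,0,0,1,0,0,0,0,1,1,0,0,0,0,0,1,0,1,0,0]
Step 5: insert avj at [2, 41, 44] -> counters=[0,0,1,0,0,0,1,1,0,0,0,0,0,0,0,0,0,0,0,0,1,1,1,0,1,1,0,0,0,0,1,0,0,0,0,1,1,0,0,0,0,1,1,0,2,0,0]
Step 6: insert ukl at [24, 32, 41] -> counters=[0,0,1,0,0,0,1,1,0,0,0,0,0,0,0,0,0,0,0,0,1,1,1,0,2,1,0,0,0,0,1,0,1,0,0,1,1,0,0,0,0,2,1,0,2,0,0]
Step 7: insert x at [4, 10, 40] -> counters=[0,0,1,0,1,0,1,1,0,0,1,0,0,0,0,0,0,0,0,0,1,1,1,0,2,1,0,0,0,0,1,0,1,0,0,1,1,0,0,0,1,2,1,0,2,0,0]
Step 8: insert r at [1, 25, 28] -> counters=[0,1,1,0,1,0,1,1,0,0,1,0,0,0,0,0,0,0,0,0,1,1,1,0,2,2,0,0,1,0,1,0,1,0,0,1,1,0,0,0,1,2,1,0,2,0,0]
Step 9: insert ldm at [11, 24, 36] -> counters=[0,1,1,0,1,0,1,1,0,0,1,1,0,0,0,0,0,0,0,0,1,1,1,0,3,2,0,0,1,0,1,0,1,0,0,1,2,0,0,0,1,2,1,0,2,0,0]
Step 10: delete j at [7, 20, 30] -> counters=[0,1,1,0,1,0,1,0,0,0,1,1,0,0,0,0,0,0,0,0,0,1,1,0,3,2,0,0,1,0,0,0,1,0,0,1,2,0,0,0,1,2,1,0,2,0,0]
Step 11: delete ldm at [11, 24, 36] -> counters=[0,1,1,0,1,0,1,0,0,0,1,0,0,0,0,0,0,0,0,0,0,1,1,0,2,2,0,0,1,0,0,0,1,0,0,1,1,0,0,0,1,2,1,0,2,0,0]
Step 12: insert r at [1, 25, 28] -> counters=[0,2,1,0,1,0,1,0,0,0,1,0,0,0,0,0,0,0,0,0,0,1,1,0,2,3,0,0,2,0,0,0,1,0,0,1,1,0,0,0,1,2,1,0,2,0,0]
Step 13: insert ukl at [24, 32, 41] -> counters=[0,2,1,0,1,0,1,0,0,0,1,0,0,0,0,0,0,0,0,0,0,1,1,0,3,3,0,0,2,0,0,0,2,0,0,1,1,0,0,0,1,3,1,0,2,0,0]
Step 14: delete ccr at [36, 42, 44] -> counters=[0,2,1,0,1,0,1,0,0,0,1,0,0,0,0,0,0,0,0,0,0,1,1,0,3,3,0,0,2,0,0,0,2,0,0,1,0,0,0,0,1,3,0,0,1,0,0]
Step 15: insert ccr at [36, 42, 44] -> counters=[0,2,1,0,1,0,1,0,0,0,1,0,0,0,0,0,0,0,0,0,0,1,1,0,3,3,0,0,2,0,0,0,2,0,0,1,1,0,0,0,1,3,1,0,2,0,0]
Step 16: delete wy at [21, 22, 25] -> counters=[0,2,1,0,1,0,1,0,0,0,1,0,0,0,0,0,0,0,0,0,0,0,0,0,3,2,0,0,2,0,0,0,2,0,0,1,1,0,0,0,1,3,1,0,2,0,0]
Step 17: insert wy at [21, 22, 25] -> counters=[0,2,1,0,1,0,1,0,0,0,1,0,0,0,0,0,0,0,0,0,0,1,1,0,3,3,0,0,2,0,0,0,2,0,0,1,1,0,0,0,1,3,1,0,2,0,0]
Query wy: check counters[21]=1 counters[22]=1 counters[25]=3 -> maybe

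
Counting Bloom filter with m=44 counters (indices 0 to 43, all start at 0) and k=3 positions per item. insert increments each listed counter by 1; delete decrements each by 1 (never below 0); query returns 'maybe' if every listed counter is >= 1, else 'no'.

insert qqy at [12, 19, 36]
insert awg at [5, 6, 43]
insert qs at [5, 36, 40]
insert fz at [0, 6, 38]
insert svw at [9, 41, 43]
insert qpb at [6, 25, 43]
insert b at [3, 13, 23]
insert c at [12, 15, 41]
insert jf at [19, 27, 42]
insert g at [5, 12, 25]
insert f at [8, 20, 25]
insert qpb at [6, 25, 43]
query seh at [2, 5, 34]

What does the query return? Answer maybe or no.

Answer: no

Derivation:
Step 1: insert qqy at [12, 19, 36] -> counters=[0,0,0,0,0,0,0,0,0,0,0,0,1,0,0,0,0,0,0,1,0,0,0,0,0,0,0,0,0,0,0,0,0,0,0,0,1,0,0,0,0,0,0,0]
Step 2: insert awg at [5, 6, 43] -> counters=[0,0,0,0,0,1,1,0,0,0,0,0,1,0,0,0,0,0,0,1,0,0,0,0,0,0,0,0,0,0,0,0,0,0,0,0,1,0,0,0,0,0,0,1]
Step 3: insert qs at [5, 36, 40] -> counters=[0,0,0,0,0,2,1,0,0,0,0,0,1,0,0,0,0,0,0,1,0,0,0,0,0,0,0,0,0,0,0,0,0,0,0,0,2,0,0,0,1,0,0,1]
Step 4: insert fz at [0, 6, 38] -> counters=[1,0,0,0,0,2,2,0,0,0,0,0,1,0,0,0,0,0,0,1,0,0,0,0,0,0,0,0,0,0,0,0,0,0,0,0,2,0,1,0,1,0,0,1]
Step 5: insert svw at [9, 41, 43] -> counters=[1,0,0,0,0,2,2,0,0,1,0,0,1,0,0,0,0,0,0,1,0,0,0,0,0,0,0,0,0,0,0,0,0,0,0,0,2,0,1,0,1,1,0,2]
Step 6: insert qpb at [6, 25, 43] -> counters=[1,0,0,0,0,2,3,0,0,1,0,0,1,0,0,0,0,0,0,1,0,0,0,0,0,1,0,0,0,0,0,0,0,0,0,0,2,0,1,0,1,1,0,3]
Step 7: insert b at [3, 13, 23] -> counters=[1,0,0,1,0,2,3,0,0,1,0,0,1,1,0,0,0,0,0,1,0,0,0,1,0,1,0,0,0,0,0,0,0,0,0,0,2,0,1,0,1,1,0,3]
Step 8: insert c at [12, 15, 41] -> counters=[1,0,0,1,0,2,3,0,0,1,0,0,2,1,0,1,0,0,0,1,0,0,0,1,0,1,0,0,0,0,0,0,0,0,0,0,2,0,1,0,1,2,0,3]
Step 9: insert jf at [19, 27, 42] -> counters=[1,0,0,1,0,2,3,0,0,1,0,0,2,1,0,1,0,0,0,2,0,0,0,1,0,1,0,1,0,0,0,0,0,0,0,0,2,0,1,0,1,2,1,3]
Step 10: insert g at [5, 12, 25] -> counters=[1,0,0,1,0,3,3,0,0,1,0,0,3,1,0,1,0,0,0,2,0,0,0,1,0,2,0,1,0,0,0,0,0,0,0,0,2,0,1,0,1,2,1,3]
Step 11: insert f at [8, 20, 25] -> counters=[1,0,0,1,0,3,3,0,1,1,0,0,3,1,0,1,0,0,0,2,1,0,0,1,0,3,0,1,0,0,0,0,0,0,0,0,2,0,1,0,1,2,1,3]
Step 12: insert qpb at [6, 25, 43] -> counters=[1,0,0,1,0,3,4,0,1,1,0,0,3,1,0,1,0,0,0,2,1,0,0,1,0,4,0,1,0,0,0,0,0,0,0,0,2,0,1,0,1,2,1,4]
Query seh: check counters[2]=0 counters[5]=3 counters[34]=0 -> no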